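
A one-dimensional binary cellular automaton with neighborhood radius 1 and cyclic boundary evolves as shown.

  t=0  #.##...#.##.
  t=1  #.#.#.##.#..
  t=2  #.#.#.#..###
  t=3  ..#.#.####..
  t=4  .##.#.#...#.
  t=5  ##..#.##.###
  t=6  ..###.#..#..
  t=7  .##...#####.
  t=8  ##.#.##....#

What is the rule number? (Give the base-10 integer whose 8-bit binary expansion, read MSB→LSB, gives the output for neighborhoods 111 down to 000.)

  [7] ### => .  t=2,i=10
  [6] ##. => .  t=0,i=3
  [5] #.# => .  t=0,i=1
  [4] #.. => #  t=0,i=4
  [3] .## => #  t=0,i=2
  [2] .#. => #  t=0,i=0
  [1] ..# => #  t=0,i=6
  [0] ... => .  t=0,i=5
  bits 00011110 = 30

30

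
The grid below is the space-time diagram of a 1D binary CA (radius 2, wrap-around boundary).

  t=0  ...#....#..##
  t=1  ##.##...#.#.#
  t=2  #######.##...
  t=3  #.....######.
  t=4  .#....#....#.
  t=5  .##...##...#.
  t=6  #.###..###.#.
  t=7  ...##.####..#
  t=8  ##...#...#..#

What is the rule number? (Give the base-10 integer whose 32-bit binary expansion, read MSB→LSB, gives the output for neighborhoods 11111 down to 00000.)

  [31] ##### => .  t=2,i=2
  [30] ####. => .  t=2,i=5
  [29] ###.# => #  t=1,i=1
  [28] ###.. => #  t=6,i=4
  [27] ##.## => #  t=1,i=2
  [26] ##.#. => .  t=3,i=12
  [25] ##..# => .  t=6,i=5
  [24] ##... => #  t=0,i=0
  [23] #.### => .  t=1,i=12
  [22] #.##. => #  t=1,i=3
  [21] #.#.# => .  t=1,i=10
  [20] #.#.. => .  t=3,i=0
  [19] #..## => #  t=0,i=10
  [18] #..#. => .  t=4,i=0
  [17] #...# => #  t=0,i=1
  [16] #.... => .  t=0,i=5
  [15] .#### => .  t=2,i=1
  [14] .###. => #  t=1,i=0
  [13] .##.# => .  t=7,i=4
  [12] .##.. => #  t=0,i=12
  [11] .#.## => .  t=1,i=11
  [10] .#.#. => #  t=1,i=9
  [9] .#..# => .  t=0,i=9
  [8] .#... => #  t=0,i=4
  [7] ..### => #  t=2,i=0
  [6] ..##. => .  t=0,i=11
  [5] ..#.# => #  t=1,i=8
  [4] ..#.. => #  t=0,i=3
  [3] ...## => .  t=2,i=12
  [2] ...#. => .  t=0,i=2
  [1] ....# => .  t=0,i=6
  [0] ..... => .  t=3,i=3
  bits 00111001010010100101010110110000 = 961172912

961172912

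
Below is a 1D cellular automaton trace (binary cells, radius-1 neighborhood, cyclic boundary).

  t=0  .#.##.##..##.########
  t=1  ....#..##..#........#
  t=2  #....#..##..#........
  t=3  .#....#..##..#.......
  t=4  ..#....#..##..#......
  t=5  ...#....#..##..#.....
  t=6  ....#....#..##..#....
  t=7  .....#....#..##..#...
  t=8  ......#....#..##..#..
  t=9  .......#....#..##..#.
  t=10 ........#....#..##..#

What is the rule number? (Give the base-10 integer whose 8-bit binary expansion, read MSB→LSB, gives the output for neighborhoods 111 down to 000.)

  ### -> .   bit 7 = 0  t=0,i=14
  ##. -> #   bit 6 = 1  t=0,i=4
  #.# -> .   bit 5 = 0  t=0,i=0
  #.. -> #   bit 4 = 1  t=0,i=8
  .## -> .   bit 3 = 0  t=0,i=3
  .#. -> .   bit 2 = 0  t=0,i=1
  ..# -> .   bit 1 = 0  t=0,i=9
  ... -> .   bit 0 = 0  t=1,i=1
  bits 01010000 = 80

80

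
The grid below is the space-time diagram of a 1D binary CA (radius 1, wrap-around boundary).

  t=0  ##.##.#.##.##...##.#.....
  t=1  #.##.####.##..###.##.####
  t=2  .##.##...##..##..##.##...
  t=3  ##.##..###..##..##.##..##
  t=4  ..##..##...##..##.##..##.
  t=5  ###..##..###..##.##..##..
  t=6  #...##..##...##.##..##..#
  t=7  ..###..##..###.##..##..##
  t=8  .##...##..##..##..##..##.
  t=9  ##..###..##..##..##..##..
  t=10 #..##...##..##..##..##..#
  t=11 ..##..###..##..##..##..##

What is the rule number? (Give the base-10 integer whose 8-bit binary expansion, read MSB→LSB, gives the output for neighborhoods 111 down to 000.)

47

  ### -> .   bit 7 = 0  t=1,i=6
  ##. -> .   bit 6 = 0  t=0,i=1
  #.# -> #   bit 5 = 1  t=0,i=2
  #.. -> .   bit 4 = 0  t=0,i=13
  .## -> #   bit 3 = 1  t=0,i=0
  .#. -> #   bit 2 = 1  t=0,i=6
  ..# -> #   bit 1 = 1  t=0,i=15
  ... -> #   bit 0 = 1  t=0,i=14
  bits 00101111 = 47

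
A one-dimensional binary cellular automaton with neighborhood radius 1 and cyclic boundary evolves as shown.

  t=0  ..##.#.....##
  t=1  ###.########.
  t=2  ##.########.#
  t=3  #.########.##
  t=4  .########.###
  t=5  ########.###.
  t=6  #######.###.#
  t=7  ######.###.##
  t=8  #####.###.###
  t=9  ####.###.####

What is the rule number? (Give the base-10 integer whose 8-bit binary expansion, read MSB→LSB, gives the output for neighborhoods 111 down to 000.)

  ###|#  b7=1 t=1,i=1
  ##.|.  b6=0 t=0,i=3
  #.#|#  b5=1 t=0,i=4
  #..|#  b4=1 t=0,i=0
  .##|#  b3=1 t=0,i=2
  .#.|#  b2=1 t=0,i=5
  ..#|#  b1=1 t=0,i=1
  ...|#  b0=1 t=0,i=7
  bits 10111111 = 191

191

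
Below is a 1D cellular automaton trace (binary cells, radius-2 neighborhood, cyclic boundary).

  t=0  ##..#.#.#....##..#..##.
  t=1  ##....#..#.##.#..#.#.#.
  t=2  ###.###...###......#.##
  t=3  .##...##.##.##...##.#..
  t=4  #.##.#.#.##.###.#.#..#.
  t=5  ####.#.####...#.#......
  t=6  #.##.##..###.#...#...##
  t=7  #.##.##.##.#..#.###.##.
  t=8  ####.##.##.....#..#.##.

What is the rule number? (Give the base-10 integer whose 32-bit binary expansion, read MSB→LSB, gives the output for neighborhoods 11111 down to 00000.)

1902655902

  ##### -> .   bit 31 = 0  t=2,i=0
  ####. -> #   bit 30 = 1  t=2,i=1
  ###.# -> #   bit 29 = 1  t=2,i=2
  ###.. -> #   bit 28 = 1  t=2,i=6
  ##.## -> .   bit 27 = 0  t=0,i=22
  ##.#. -> .   bit 26 = 0  t=1,i=13
  ##..# -> .   bit 25 = 0  t=0,i=2
  ##... -> #   bit 24 = 1  t=1,i=2
  #.### -> .   bit 23 = 0  t=2,i=4
  #.##. -> #   bit 22 = 1  t=0,i=0
  #.#.# -> #   bit 21 = 1  t=0,i=6
  #.#.. -> .   bit 20 = 0  t=0,i=8
  #..## -> #   bit 19 = 1  t=0,i=19
  #..#. -> .   bit 18 = 0  t=0,i=3
  #...# -> .   bit 17 = 0  t=2,i=8
  #.... -> .   bit 16 = 0  t=0,i=10
  .#### -> .   bit 15 = 0  t=2,i=22
  .###. -> .   bit 14 = 0  t=2,i=5
  .##.# -> #   bit 13 = 1  t=0,i=21
  .##.. -> #   bit 12 = 1  t=0,i=1
  .#.## -> #   bit 11 = 1  t=1,i=10
  .#.#. -> .   bit 10 = 0  t=0,i=5
  .#..# -> .   bit 9 = 0  t=0,i=18
  .#... -> #   bit 8 = 1  t=0,i=9
  ..### -> #   bit 7 = 1  t=2,i=10
  ..##. -> .   bit 6 = 0  t=0,i=13
  ..#.# -> .   bit 5 = 0  t=0,i=4
  ..#.. -> #   bit 4 = 1  t=0,i=17
  ...## -> #   bit 3 = 1  t=0,i=12
  ...#. -> #   bit 2 = 1  t=1,i=5
  ....# -> #   bit 1 = 1  t=0,i=11
  ..... -> .   bit 0 = 0  t=2,i=15
  bits 01110001011010000011100110011110 = 1902655902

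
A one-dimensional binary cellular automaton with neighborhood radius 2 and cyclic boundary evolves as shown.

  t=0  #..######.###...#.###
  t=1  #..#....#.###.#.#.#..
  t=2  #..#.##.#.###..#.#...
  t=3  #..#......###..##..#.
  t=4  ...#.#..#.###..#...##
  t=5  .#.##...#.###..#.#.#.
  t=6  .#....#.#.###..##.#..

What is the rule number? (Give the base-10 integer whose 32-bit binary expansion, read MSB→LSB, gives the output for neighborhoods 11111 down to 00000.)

813909234

  ##### -> .   bit 31 = 0  t=0,i=5
  ####. -> .   bit 30 = 0  t=0,i=7
  ###.# -> #   bit 29 = 1  t=0,i=8
  ###.. -> #   bit 28 = 1  t=0,i=0
  ##.## -> .   bit 27 = 0  t=0,i=9
  ##.#. -> .   bit 26 = 0  t=1,i=13
  ##..# -> .   bit 25 = 0  t=0,i=1
  ##... -> .   bit 24 = 0  t=0,i=13
  #.### -> #   bit 23 = 1  t=0,i=10
  #.##. -> .   bit 22 = 0  t=2,i=5
  #.#.# -> .   bit 21 = 0  t=1,i=14
  #.#.. -> .   bit 20 = 0  t=1,i=18
  #..## -> .   bit 19 = 0  t=0,i=2
  #..#. -> .   bit 18 = 0  t=1,i=2
  #...# -> #   bit 17 = 1  t=0,i=14
  #.... -> #   bit 16 = 1  t=1,i=5
  .#### -> .   bit 15 = 0  t=0,i=4
  .###. -> #   bit 14 = 1  t=0,i=11
  .##.# -> .   bit 13 = 0  t=2,i=6
  .##.. -> .   bit 12 = 0  t=3,i=16
  .#.## -> .   bit 11 = 0  t=0,i=17
  .#.#. -> #   bit 10 = 1  t=1,i=15
  .#..# -> .   bit 9 = 0  t=1,i=1
  .#... -> .   bit 8 = 0  t=1,i=4
  ..### -> #   bit 7 = 1  t=0,i=3
  ..##. -> #   bit 6 = 1  t=3,i=15
  ..#.# -> #   bit 5 = 1  t=0,i=16
  ..#.. -> #   bit 4 = 1  t=1,i=0
  ...## -> .   bit 3 = 0  t=3,i=9
  ...#. -> .   bit 2 = 0  t=0,i=15
  ....# -> #   bit 1 = 1  t=1,i=6
  ..... -> .   bit 0 = 0  t=3,i=6
  bits 00110000100000110100010011110010 = 813909234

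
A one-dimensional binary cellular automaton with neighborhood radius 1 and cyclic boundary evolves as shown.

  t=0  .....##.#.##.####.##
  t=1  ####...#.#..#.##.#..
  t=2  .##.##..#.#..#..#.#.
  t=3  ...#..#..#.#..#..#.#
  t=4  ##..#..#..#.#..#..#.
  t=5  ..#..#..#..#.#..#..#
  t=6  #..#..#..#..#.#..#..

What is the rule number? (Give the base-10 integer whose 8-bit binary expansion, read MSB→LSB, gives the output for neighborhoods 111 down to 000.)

  ###|#  b7=1 t=0,i=14
  ##.|.  b6=0 t=0,i=6
  #.#|#  b5=1 t=0,i=7
  #..|#  b4=1 t=0,i=0
  .##|.  b3=0 t=0,i=5
  .#.|.  b2=0 t=0,i=8
  ..#|.  b1=0 t=0,i=4
  ...|#  b0=1 t=0,i=1
  bits 10110001 = 177

177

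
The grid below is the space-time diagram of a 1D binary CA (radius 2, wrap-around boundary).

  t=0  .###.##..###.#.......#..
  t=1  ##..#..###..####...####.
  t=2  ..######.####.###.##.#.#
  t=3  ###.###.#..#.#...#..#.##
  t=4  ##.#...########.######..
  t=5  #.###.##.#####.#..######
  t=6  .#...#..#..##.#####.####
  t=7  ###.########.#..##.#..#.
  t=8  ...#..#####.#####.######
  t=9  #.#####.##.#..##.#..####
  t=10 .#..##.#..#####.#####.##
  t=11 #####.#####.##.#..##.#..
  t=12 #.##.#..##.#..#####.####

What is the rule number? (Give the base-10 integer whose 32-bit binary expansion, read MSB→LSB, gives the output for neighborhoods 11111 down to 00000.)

3743223806

  #####|#  b31=1 t=2,i=4
  ####.|#  b30=1 t=1,i=14
  ###.#|.  b29=0 t=0,i=3
  ###..|#  b28=1 t=1,i=9
  ##.##|#  b27=1 t=0,i=4
  ##.#.|#  b26=1 t=0,i=12
  ##..#|#  b25=1 t=0,i=7
  ##...|#  b24=1 t=1,i=16
  #.###|.  b23=0 t=2,i=9
  #.##.|.  b22=0 t=0,i=5
  #.#.#|.  b21=0 t=2,i=21
  #.#..|#  b20=1 t=0,i=13
  #..##|#  b19=1 t=0,i=8
  #..#.|#  b18=1 t=1,i=3
  #...#|.  b17=0 t=0,i=23
  #....|#  b16=1 t=0,i=15
  .####|.  b15=0 t=1,i=13
  .###.|.  b14=0 t=0,i=2
  .##.#|.  b13=0 t=2,i=19
  .##..|.  b12=0 t=0,i=6
  .#.##|#  b11=1 t=3,i=21
  .#.#.|#  b10=1 t=2,i=22
  .#..#|#  b9=1 t=1,i=5
  .#...|#  b8=1 t=0,i=14
  ..###|#  b7=1 t=0,i=1
  ..##.|#  b6=1 t=4,i=0
  ..#.#|#  b5=1 t=3,i=11
  ..#..|#  b4=1 t=0,i=21
  ...##|#  b3=1 t=0,i=0
  ...#.|#  b2=1 t=0,i=20
  ....#|#  b1=1 t=0,i=19
  .....|.  b0=0 t=0,i=16
  bits 11011111000111010000111111111110 = 3743223806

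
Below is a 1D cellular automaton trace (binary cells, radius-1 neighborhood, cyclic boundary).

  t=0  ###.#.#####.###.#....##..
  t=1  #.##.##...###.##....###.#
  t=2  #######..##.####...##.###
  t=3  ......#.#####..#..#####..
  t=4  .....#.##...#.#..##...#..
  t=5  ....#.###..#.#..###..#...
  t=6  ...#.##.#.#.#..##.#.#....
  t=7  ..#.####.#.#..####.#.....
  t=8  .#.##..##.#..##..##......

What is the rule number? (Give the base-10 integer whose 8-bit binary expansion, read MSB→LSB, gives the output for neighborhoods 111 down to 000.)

106

  nb ###: next=.  (t=0,i=1, bit7=0)
  nb ##.: next=#  (t=0,i=2, bit6=1)
  nb #.#: next=#  (t=0,i=3, bit5=1)
  nb #..: next=.  (t=0,i=17, bit4=0)
  nb .##: next=#  (t=0,i=0, bit3=1)
  nb .#.: next=.  (t=0,i=4, bit2=0)
  nb ..#: next=#  (t=0,i=20, bit1=1)
  nb ...: next=.  (t=0,i=18, bit0=0)
  bits 01101010 = 106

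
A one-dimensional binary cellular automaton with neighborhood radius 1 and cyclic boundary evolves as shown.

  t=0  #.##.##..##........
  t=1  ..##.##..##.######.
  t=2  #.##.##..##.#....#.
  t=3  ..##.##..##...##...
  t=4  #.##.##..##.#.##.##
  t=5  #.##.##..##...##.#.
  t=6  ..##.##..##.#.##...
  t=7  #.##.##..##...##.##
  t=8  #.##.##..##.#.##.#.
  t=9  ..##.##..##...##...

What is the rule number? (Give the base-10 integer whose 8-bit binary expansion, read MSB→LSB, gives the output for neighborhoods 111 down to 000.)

73

  ###|.  b7=0 t=1,i=13
  ##.|#  b6=1 t=0,i=3
  #.#|.  b5=0 t=0,i=1
  #..|.  b4=0 t=0,i=7
  .##|#  b3=1 t=0,i=2
  .#.|.  b2=0 t=0,i=0
  ..#|.  b1=0 t=0,i=8
  ...|#  b0=1 t=0,i=12
  bits 01001001 = 73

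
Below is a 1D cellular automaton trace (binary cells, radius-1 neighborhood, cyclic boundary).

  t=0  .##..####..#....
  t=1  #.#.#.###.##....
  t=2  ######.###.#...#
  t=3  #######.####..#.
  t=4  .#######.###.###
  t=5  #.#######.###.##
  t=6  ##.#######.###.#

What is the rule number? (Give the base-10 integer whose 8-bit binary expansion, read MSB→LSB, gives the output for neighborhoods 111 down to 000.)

230

  [7] ### => #  t=0,i=6
  [6] ##. => #  t=0,i=2
  [5] #.# => #  t=1,i=1
  [4] #.. => .  t=0,i=3
  [3] .## => .  t=0,i=1
  [2] .#. => #  t=0,i=11
  [1] ..# => #  t=0,i=0
  [0] ... => .  t=0,i=13
  bits 11100110 = 230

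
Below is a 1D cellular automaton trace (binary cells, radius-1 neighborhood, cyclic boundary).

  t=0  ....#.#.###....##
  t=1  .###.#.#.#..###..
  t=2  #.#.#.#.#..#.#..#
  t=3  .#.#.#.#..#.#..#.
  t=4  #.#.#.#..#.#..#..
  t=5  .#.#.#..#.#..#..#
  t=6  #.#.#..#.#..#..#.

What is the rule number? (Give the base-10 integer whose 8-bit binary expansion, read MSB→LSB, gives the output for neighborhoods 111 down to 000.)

163

  ###|#  b7=1 t=0,i=9
  ##.|.  b6=0 t=0,i=10
  #.#|#  b5=1 t=0,i=5
  #..|.  b4=0 t=0,i=0
  .##|.  b3=0 t=0,i=8
  .#.|.  b2=0 t=0,i=4
  ..#|#  b1=1 t=0,i=3
  ...|#  b0=1 t=0,i=1
  bits 10100011 = 163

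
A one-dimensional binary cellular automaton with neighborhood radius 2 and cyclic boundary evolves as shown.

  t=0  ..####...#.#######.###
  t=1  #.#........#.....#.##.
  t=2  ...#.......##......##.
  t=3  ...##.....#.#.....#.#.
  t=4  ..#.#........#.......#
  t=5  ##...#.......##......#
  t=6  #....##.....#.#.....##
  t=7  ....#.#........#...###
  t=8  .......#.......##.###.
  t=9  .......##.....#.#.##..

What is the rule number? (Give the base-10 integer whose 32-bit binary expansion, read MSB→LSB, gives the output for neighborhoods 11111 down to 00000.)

583299992

  #####|.  b31=0 t=0,i=13
  ####.|.  b30=0 t=0,i=4
  ###.#|#  b29=1 t=0,i=17
  ###..|.  b28=0 t=0,i=5
  ##.##|.  b27=0 t=0,i=18
  ##.#.|.  b26=0 t=1,i=21
  ##..#|#  b25=1 t=0,i=0
  ##...|.  b24=0 t=0,i=6
  #.###|#  b23=1 t=0,i=11
  #.##.|#  b22=1 t=1,i=19
  #.#.#|.  b21=0 t=1,i=0
  #.#..|.  b20=0 t=1,i=2
  #..##|.  b19=0 t=0,i=1
  #..#.|#  b18=1 t=4,i=1
  #...#|.  b17=0 t=0,i=7
  #....|.  b16=0 t=1,i=4
  .####|.  b15=0 t=0,i=3
  .###.|#  b14=1 t=0,i=20
  .##.#|#  b13=1 t=1,i=20
  .##..|#  b12=1 t=2,i=12
  .#.##|.  b11=0 t=0,i=10
  .#.#.|.  b10=0 t=1,i=1
  .#..#|#  b9=1 t=4,i=0
  .#...|#  b8=1 t=1,i=3
  ..###|#  b7=1 t=0,i=2
  ..##.|.  b6=0 t=2,i=11
  ..#.#|.  b5=0 t=0,i=9
  ..#..|#  b4=1 t=1,i=11
  ...##|#  b3=1 t=2,i=10
  ...#.|.  b2=0 t=0,i=8
  ....#|.  b1=0 t=1,i=9
  .....|.  b0=0 t=1,i=5
  bits 00100010110001000111001110011000 = 583299992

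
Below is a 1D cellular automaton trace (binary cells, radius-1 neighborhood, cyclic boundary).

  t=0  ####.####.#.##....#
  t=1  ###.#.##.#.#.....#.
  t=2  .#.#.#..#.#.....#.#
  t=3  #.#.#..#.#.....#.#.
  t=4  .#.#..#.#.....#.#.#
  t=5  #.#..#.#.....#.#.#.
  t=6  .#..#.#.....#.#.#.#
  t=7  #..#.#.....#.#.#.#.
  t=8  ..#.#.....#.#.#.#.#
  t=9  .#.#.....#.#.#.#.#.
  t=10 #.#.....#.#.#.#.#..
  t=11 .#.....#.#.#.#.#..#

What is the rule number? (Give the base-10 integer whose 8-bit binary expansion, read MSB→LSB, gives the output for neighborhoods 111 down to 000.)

162

  ###|#  b7=1 t=0,i=0
  ##.|.  b6=0 t=0,i=3
  #.#|#  b5=1 t=0,i=4
  #..|.  b4=0 t=0,i=14
  .##|.  b3=0 t=0,i=5
  .#.|.  b2=0 t=0,i=10
  ..#|#  b1=1 t=0,i=17
  ...|.  b0=0 t=0,i=15
  bits 10100010 = 162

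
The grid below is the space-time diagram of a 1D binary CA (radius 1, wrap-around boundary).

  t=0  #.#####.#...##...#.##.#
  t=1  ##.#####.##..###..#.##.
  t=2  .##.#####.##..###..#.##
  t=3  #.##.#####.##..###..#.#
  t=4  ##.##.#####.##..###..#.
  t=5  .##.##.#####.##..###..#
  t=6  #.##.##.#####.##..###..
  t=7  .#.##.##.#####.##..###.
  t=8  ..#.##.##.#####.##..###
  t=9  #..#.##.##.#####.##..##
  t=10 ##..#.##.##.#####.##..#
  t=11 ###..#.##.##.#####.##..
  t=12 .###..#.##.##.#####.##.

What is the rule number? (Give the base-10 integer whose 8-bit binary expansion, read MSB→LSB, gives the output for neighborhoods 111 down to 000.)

  ### -> #   bit 7 = 1  t=0,i=3
  ##. -> #   bit 6 = 1  t=0,i=0
  #.# -> #   bit 5 = 1  t=0,i=1
  #.. -> #   bit 4 = 1  t=0,i=9
  .## -> .   bit 3 = 0  t=0,i=2
  .#. -> .   bit 2 = 0  t=0,i=8
  ..# -> .   bit 1 = 0  t=0,i=11
  ... -> #   bit 0 = 1  t=0,i=10
  bits 11110001 = 241

241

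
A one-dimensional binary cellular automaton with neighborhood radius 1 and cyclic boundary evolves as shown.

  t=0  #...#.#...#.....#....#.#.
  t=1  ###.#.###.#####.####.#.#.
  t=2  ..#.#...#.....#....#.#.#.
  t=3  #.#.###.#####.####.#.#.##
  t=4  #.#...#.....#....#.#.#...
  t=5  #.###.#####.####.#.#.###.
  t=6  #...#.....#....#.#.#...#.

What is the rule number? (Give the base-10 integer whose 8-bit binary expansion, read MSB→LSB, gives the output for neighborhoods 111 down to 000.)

85

  ###|.  b7=0 t=1,i=1
  ##.|#  b6=1 t=1,i=2
  #.#|.  b5=0 t=0,i=5
  #..|#  b4=1 t=0,i=1
  .##|.  b3=0 t=1,i=0
  .#.|#  b2=1 t=0,i=0
  ..#|.  b1=0 t=0,i=3
  ...|#  b0=1 t=0,i=2
  bits 01010101 = 85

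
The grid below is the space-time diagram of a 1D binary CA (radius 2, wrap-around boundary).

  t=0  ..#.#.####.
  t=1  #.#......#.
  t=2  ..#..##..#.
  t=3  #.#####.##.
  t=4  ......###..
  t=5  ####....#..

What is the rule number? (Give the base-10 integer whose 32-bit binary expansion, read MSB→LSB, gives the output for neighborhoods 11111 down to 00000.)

945689201

  #####|.  b31=0 t=3,i=4
  ####.|.  b30=0 t=0,i=8
  ###.#|#  b29=1 t=3,i=6
  ###..|#  b28=1 t=0,i=9
  ##.##|#  b27=1 t=3,i=7
  ##.#.|.  b26=0 t=3,i=10
  ##..#|.  b25=0 t=2,i=7
  ##...|.  b24=0 t=0,i=10
  #.###|.  b23=0 t=0,i=6
  #.##.|#  b22=1 t=3,i=8
  #.#.#|.  b21=0 t=0,i=4
  #.#..|#  b20=1 t=1,i=2
  #..##|#  b19=1 t=2,i=4
  #..#.|#  b18=1 t=2,i=8
  #...#|#  b17=1 t=0,i=0
  #....|.  b16=0 t=1,i=4
  .####|.  b15=0 t=0,i=7
  .###.|.  b14=0 t=4,i=7
  .##.#|.  b13=0 t=3,i=9
  .##..|#  b12=1 t=2,i=6
  .#.##|.  b11=0 t=0,i=5
  .#.#.|.  b10=0 t=0,i=3
  .#..#|#  b9=1 t=2,i=3
  .#...|.  b8=0 t=1,i=3
  ..###|.  b7=0 t=4,i=6
  ..##.|#  b6=1 t=2,i=5
  ..#.#|#  b5=1 t=0,i=2
  ..#..|#  b4=1 t=2,i=2
  ...##|.  b3=0 t=4,i=5
  ...#.|.  b2=0 t=0,i=1
  ....#|.  b1=0 t=1,i=7
  .....|#  b0=1 t=1,i=5
  bits 00111000010111100001001001110001 = 945689201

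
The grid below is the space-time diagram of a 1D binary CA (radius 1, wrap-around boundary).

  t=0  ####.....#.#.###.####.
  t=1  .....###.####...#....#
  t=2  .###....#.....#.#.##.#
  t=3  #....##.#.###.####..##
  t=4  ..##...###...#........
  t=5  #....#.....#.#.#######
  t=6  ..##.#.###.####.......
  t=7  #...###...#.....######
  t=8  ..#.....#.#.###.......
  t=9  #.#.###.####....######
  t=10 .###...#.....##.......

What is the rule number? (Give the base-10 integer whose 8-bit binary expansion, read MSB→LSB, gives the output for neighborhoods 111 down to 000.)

37

  ### -> .   bit 7 = 0  t=0,i=1
  ##. -> .   bit 6 = 0  t=0,i=3
  #.# -> #   bit 5 = 1  t=0,i=10
  #.. -> .   bit 4 = 0  t=0,i=4
  .## -> .   bit 3 = 0  t=0,i=0
  .#. -> #   bit 2 = 1  t=0,i=9
  ..# -> .   bit 1 = 0  t=0,i=8
  ... -> #   bit 0 = 1  t=0,i=5
  bits 00100101 = 37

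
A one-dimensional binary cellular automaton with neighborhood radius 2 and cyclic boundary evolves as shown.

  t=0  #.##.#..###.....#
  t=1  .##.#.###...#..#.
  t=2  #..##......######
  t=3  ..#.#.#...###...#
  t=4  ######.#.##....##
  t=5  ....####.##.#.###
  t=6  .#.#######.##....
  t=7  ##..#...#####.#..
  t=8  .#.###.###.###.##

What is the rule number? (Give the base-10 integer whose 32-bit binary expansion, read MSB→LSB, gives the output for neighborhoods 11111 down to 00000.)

  [31] ##### => .  t=2,i=13
  [30] ####. => #  t=2,i=16
  [29] ###.# => #  t=4,i=5
  [28] ###.. => .  t=0,i=10
  [27] ##.## => #  t=0,i=1
  [26] ##.#. => #  t=0,i=4
  [25] ##..# => .  t=2,i=1
  [24] ##... => .  t=0,i=11
  [23] #.### => .  t=1,i=6
  [22] #.##. => #  t=0,i=2
  [21] #.#.# => #  t=1,i=4
  [20] #.#.. => .  t=0,i=5
  [19] #..## => #  t=0,i=7
  [18] #..#. => #  t=1,i=14
  [17] #...# => .  t=1,i=10
  [16] #.... => #  t=0,i=12
  [15] .#### => #  t=2,i=12
  [14] .###. => .  t=0,i=9
  [13] .##.# => .  t=0,i=0
  [12] .##.. => #  t=2,i=4
  [11] .#.## => .  t=1,i=5
  [10] .#.#. => #  t=3,i=3
  [9] .#..# => #  t=0,i=6
  [8] .#... => #  t=3,i=7
  [7] ..### => #  t=0,i=8
  [6] ..##. => .  t=0,i=16
  [5] ..#.# => #  t=3,i=2
  [4] ..#.. => #  t=1,i=12
  [3] ...## => #  t=0,i=15
  [2] ...#. => #  t=1,i=11
  [1] ....# => .  t=0,i=14
  [0] ..... => .  t=0,i=13
  bits 01101100011011011001011110111100 = 1819121596

1819121596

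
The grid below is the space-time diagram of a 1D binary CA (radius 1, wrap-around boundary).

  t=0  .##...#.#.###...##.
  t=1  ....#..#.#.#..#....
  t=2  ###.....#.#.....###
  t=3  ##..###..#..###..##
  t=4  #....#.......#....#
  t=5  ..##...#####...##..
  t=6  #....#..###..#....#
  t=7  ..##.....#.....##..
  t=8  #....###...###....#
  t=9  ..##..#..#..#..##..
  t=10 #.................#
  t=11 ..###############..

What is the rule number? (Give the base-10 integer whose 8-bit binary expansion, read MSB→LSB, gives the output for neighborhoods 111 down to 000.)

161

  ### -> #   bit 7 = 1  t=0,i=11
  ##. -> .   bit 6 = 0  t=0,i=2
  #.# -> #   bit 5 = 1  t=0,i=7
  #.. -> .   bit 4 = 0  t=0,i=3
  .## -> .   bit 3 = 0  t=0,i=1
  .#. -> .   bit 2 = 0  t=0,i=6
  ..# -> .   bit 1 = 0  t=0,i=0
  ... -> #   bit 0 = 1  t=0,i=4
  bits 10100001 = 161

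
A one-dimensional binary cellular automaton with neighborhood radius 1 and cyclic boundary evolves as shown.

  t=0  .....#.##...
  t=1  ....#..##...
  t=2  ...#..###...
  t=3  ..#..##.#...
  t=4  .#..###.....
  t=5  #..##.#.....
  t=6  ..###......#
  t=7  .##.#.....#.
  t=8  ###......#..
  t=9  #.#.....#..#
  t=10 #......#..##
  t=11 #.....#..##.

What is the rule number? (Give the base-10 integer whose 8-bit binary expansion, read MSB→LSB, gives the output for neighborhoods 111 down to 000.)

74

  ### -> .   bit 7 = 0  t=2,i=7
  ##. -> #   bit 6 = 1  t=0,i=8
  #.# -> .   bit 5 = 0  t=0,i=6
  #.. -> .   bit 4 = 0  t=0,i=9
  .## -> #   bit 3 = 1  t=0,i=7
  .#. -> .   bit 2 = 0  t=0,i=5
  ..# -> #   bit 1 = 1  t=0,i=4
  ... -> .   bit 0 = 0  t=0,i=0
  bits 01001010 = 74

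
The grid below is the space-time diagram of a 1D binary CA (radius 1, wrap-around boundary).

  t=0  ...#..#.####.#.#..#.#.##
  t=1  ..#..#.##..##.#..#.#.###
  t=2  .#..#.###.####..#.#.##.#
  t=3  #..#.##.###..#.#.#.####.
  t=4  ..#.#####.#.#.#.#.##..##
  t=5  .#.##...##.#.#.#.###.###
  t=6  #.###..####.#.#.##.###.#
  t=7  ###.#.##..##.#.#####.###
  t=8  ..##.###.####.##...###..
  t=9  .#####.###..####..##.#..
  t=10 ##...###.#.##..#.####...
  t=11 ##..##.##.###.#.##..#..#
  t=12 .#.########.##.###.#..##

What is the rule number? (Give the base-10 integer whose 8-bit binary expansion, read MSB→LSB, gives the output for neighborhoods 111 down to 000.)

106

  [7] ### => .  t=0,i=9
  [6] ##. => #  t=0,i=11
  [5] #.# => #  t=0,i=7
  [4] #.. => .  t=0,i=0
  [3] .## => #  t=0,i=8
  [2] .#. => .  t=0,i=3
  [1] ..# => #  t=0,i=2
  [0] ... => .  t=0,i=1
  bits 01101010 = 106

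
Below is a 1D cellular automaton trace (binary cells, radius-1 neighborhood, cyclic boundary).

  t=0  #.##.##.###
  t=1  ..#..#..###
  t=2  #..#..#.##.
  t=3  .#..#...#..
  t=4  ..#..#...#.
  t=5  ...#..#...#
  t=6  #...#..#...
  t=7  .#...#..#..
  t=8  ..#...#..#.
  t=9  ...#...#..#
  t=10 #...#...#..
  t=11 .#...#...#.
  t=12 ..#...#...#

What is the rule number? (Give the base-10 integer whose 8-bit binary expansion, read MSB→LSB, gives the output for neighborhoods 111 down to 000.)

152

  nb ###: next=#  (t=0,i=9, bit7=1)
  nb ##.: next=.  (t=0,i=0, bit6=0)
  nb #.#: next=.  (t=0,i=1, bit5=0)
  nb #..: next=#  (t=1,i=0, bit4=1)
  nb .##: next=#  (t=0,i=2, bit3=1)
  nb .#.: next=.  (t=1,i=2, bit2=0)
  nb ..#: next=.  (t=1,i=1, bit1=0)
  nb ...: next=.  (t=3,i=6, bit0=0)
  bits 10011000 = 152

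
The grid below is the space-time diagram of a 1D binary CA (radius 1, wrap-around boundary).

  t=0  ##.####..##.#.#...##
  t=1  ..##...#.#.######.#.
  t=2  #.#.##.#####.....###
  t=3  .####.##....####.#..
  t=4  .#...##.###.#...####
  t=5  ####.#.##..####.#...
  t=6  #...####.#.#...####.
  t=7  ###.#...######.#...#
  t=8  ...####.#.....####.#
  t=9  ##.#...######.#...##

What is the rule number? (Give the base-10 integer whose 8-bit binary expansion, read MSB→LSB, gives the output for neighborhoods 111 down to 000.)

61

  ### -> .   bit 7 = 0  t=0,i=0
  ##. -> .   bit 6 = 0  t=0,i=1
  #.# -> #   bit 5 = 1  t=0,i=2
  #.. -> #   bit 4 = 1  t=0,i=7
  .## -> #   bit 3 = 1  t=0,i=3
  .#. -> #   bit 2 = 1  t=0,i=12
  ..# -> .   bit 1 = 0  t=0,i=8
  ... -> #   bit 0 = 1  t=0,i=16
  bits 00111101 = 61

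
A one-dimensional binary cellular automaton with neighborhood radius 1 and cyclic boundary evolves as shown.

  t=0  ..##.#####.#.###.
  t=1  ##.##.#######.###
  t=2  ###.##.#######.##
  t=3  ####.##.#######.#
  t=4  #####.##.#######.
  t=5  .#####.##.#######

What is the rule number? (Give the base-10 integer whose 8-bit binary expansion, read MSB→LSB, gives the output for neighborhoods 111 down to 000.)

  nb ###: next=#  (t=0,i=6, bit7=1)
  nb ##.: next=#  (t=0,i=3, bit6=1)
  nb #.#: next=#  (t=0,i=4, bit5=1)
  nb #..: next=#  (t=0,i=16, bit4=1)
  nb .##: next=.  (t=0,i=2, bit3=0)
  nb .#.: next=#  (t=0,i=11, bit2=1)
  nb ..#: next=#  (t=0,i=1, bit1=1)
  nb ...: next=#  (t=0,i=0, bit0=1)
  bits 11110111 = 247

247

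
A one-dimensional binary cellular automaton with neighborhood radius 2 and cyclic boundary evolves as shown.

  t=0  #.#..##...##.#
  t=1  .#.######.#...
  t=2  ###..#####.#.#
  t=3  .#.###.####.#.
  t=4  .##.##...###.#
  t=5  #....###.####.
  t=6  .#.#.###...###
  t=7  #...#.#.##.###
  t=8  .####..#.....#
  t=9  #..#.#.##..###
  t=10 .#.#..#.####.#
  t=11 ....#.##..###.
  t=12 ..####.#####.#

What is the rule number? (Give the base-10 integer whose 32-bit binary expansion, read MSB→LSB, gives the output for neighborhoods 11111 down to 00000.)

3876215798

  nb #####: next=#  (t=1,i=5, bit31=1)
  nb ####.: next=#  (t=1,i=7, bit30=1)
  nb ###.#: next=#  (t=1,i=8, bit29=1)
  nb ###..: next=.  (t=2,i=2, bit28=0)
  nb ##.##: next=.  (t=0,i=12, bit27=0)
  nb ##.#.: next=#  (t=0,i=1, bit26=1)
  nb ##..#: next=#  (t=2,i=3, bit25=1)
  nb ##...: next=#  (t=0,i=7, bit24=1)
  nb #.###: next=.  (t=1,i=3, bit23=0)
  nb #.##.: next=.  (t=0,i=13, bit22=0)
  nb #.#.#: next=.  (t=2,i=11, bit21=0)
  nb #.#..: next=.  (t=0,i=2, bit20=0)
  nb #..##: next=#  (t=0,i=4, bit19=1)
  nb #..#.: next=.  (t=3,i=0, bit18=0)
  nb #...#: next=#  (t=0,i=8, bit17=1)
  nb #....: next=.  (t=1,i=12, bit16=0)
  nb .####: next=.  (t=1,i=4, bit15=0)
  nb .###.: next=#  (t=3,i=4, bit14=1)
  nb .##.#: next=.  (t=0,i=0, bit13=0)
  nb .##..: next=#  (t=0,i=6, bit12=1)
  nb .#.##: next=#  (t=1,i=2, bit11=1)
  nb .#.#.: next=.  (t=6,i=2, bit10=0)
  nb .#..#: next=#  (t=0,i=3, bit9=1)
  nb .#...: next=#  (t=1,i=11, bit8=1)
  nb ..###: next=#  (t=2,i=5, bit7=1)
  nb ..##.: next=#  (t=0,i=5, bit6=1)
  nb ..#.#: next=#  (t=1,i=1, bit5=1)
  nb ..#..: next=#  (t=8,i=7, bit4=1)
  nb ...##: next=.  (t=0,i=9, bit3=0)
  nb ...#.: next=#  (t=1,i=0, bit2=1)
  nb ....#: next=#  (t=1,i=13, bit1=1)
  nb .....: next=.  (t=8,i=10, bit0=0)
  bits 11100111000010100101101111110110 = 3876215798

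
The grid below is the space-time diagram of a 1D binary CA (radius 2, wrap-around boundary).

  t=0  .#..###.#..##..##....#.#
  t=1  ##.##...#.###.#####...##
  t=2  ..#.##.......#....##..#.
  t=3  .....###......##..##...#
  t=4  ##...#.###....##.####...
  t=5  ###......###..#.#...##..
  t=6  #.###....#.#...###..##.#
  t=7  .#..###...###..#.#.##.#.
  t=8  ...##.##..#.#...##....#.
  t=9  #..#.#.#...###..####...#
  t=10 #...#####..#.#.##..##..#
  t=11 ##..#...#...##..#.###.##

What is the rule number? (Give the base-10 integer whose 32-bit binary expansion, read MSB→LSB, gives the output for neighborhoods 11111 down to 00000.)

423171520

  ##### -> .   bit 31 = 0  t=1,i=16
  ####. -> .   bit 30 = 0  t=1,i=0
  ###.# -> .   bit 29 = 0  t=0,i=6
  ###.. -> #   bit 28 = 1  t=1,i=18
  ##.## -> #   bit 27 = 1  t=1,i=2
  ##.#. -> .   bit 26 = 0  t=0,i=7
  ##..# -> .   bit 25 = 0  t=0,i=13
  ##... -> #   bit 24 = 1  t=0,i=17
  #.### -> .   bit 23 = 0  t=1,i=10
  #.##. -> .   bit 22 = 0  t=1,i=3
  #.#.# -> #   bit 21 = 1  t=0,i=23
  #.#.. -> #   bit 20 = 1  t=0,i=1
  #..## -> #   bit 19 = 1  t=0,i=3
  #..#. -> .   bit 18 = 0  t=2,i=21
  #...# -> .   bit 17 = 0  t=1,i=6
  #.... -> #   bit 16 = 1  t=0,i=18
  .#### -> .   bit 15 = 0  t=1,i=15
  .###. -> .   bit 14 = 0  t=0,i=5
  .##.# -> .   bit 13 = 0  t=4,i=15
  .##.. -> #   bit 12 = 1  t=0,i=12
  .#.## -> .   bit 11 = 0  t=1,i=9
  .#.#. -> #   bit 10 = 1  t=0,i=0
  .#..# -> .   bit 9 = 0  t=0,i=2
  .#... -> #   bit 8 = 1  t=2,i=14
  ..### -> #   bit 7 = 1  t=0,i=4
  ..##. -> #   bit 6 = 1  t=0,i=11
  ..#.# -> .   bit 5 = 0  t=0,i=21
  ..#.. -> .   bit 4 = 0  t=2,i=13
  ...## -> .   bit 3 = 0  t=1,i=21
  ...#. -> .   bit 2 = 0  t=0,i=20
  ....# -> .   bit 1 = 0  t=0,i=19
  ..... -> .   bit 0 = 0  t=2,i=8
  bits 00011001001110010001010111000000 = 423171520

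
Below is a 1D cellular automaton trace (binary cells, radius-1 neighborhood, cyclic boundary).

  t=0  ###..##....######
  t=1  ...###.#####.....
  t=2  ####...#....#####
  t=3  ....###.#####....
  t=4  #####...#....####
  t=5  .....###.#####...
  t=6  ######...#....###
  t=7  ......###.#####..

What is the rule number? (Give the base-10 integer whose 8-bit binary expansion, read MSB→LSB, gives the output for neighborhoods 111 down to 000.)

  ### -> .   bit 7 = 0  t=0,i=0
  ##. -> .   bit 6 = 0  t=0,i=2
  #.# -> .   bit 5 = 0  t=1,i=6
  #.. -> #   bit 4 = 1  t=0,i=3
  .## -> #   bit 3 = 1  t=0,i=5
  .#. -> .   bit 2 = 0  t=2,i=7
  ..# -> #   bit 1 = 1  t=0,i=4
  ... -> #   bit 0 = 1  t=0,i=8
  bits 00011011 = 27

27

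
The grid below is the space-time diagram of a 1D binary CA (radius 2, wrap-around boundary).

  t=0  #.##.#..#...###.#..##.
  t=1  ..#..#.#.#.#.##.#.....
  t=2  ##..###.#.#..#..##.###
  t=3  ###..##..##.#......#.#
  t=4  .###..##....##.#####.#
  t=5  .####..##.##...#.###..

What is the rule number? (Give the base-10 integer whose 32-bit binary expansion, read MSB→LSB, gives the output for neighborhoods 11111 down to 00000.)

  [31] ##### => #  t=2,i=21
  [30] ####. => #  t=2,i=0
  [29] ###.# => #  t=0,i=14
  [28] ###.. => #  t=2,i=1
  [27] ##.## => .  t=2,i=18
  [26] ##.#. => .  t=0,i=4
  [25] ##..# => #  t=2,i=2
  [24] ##... => #  t=4,i=8
  [23] #.### => #  t=2,i=19
  [22] #.##. => #  t=0,i=2
  [21] #.#.# => .  t=0,i=0
  [20] #.#.. => #  t=0,i=5
  [19] #..## => .  t=0,i=18
  [18] #..#. => #  t=0,i=7
  [17] #...# => .  t=0,i=10
  [16] #.... => .  t=1,i=18
  [15] .#### => .  t=2,i=20
  [14] .###. => #  t=0,i=13
  [13] .##.# => .  t=0,i=3
  [12] .##.. => #  t=3,i=6
  [11] .#.## => .  t=0,i=1
  [10] .#.#. => #  t=1,i=6
  [9] .#..# => .  t=0,i=6
  [8] .#... => #  t=0,i=9
  [7] ..### => .  t=0,i=12
  [6] ..##. => .  t=0,i=19
  [5] ..#.# => #  t=1,i=5
  [4] ..#.. => .  t=0,i=8
  [3] ...## => #  t=0,i=11
  [2] ...#. => #  t=1,i=1
  [1] ....# => #  t=1,i=0
  [0] ..... => #  t=1,i=19
  bits 11110011110101000101010100101111 = 4090778927

4090778927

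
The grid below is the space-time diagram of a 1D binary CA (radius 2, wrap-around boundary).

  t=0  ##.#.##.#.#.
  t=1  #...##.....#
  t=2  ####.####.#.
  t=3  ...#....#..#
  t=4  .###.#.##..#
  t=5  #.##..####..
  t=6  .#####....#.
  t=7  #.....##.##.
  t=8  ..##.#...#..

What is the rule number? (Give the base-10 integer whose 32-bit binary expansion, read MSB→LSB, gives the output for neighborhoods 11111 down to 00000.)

592140317

  [31] ##### => .  t=6,i=3
  [30] ####. => .  t=2,i=2
  [29] ###.# => #  t=2,i=3
  [28] ###.. => .  t=5,i=9
  [27] ##.## => .  t=2,i=4
  [26] ##.#. => .  t=0,i=2
  [25] ##..# => #  t=4,i=9
  [24] ##... => #  t=1,i=1
  [23] #.### => .  t=2,i=0
  [22] #.##. => #  t=0,i=0
  [21] #.#.# => .  t=0,i=3
  [20] #.#.. => .  t=7,i=0
  [19] #..## => #  t=5,i=5
  [18] #..#. => .  t=3,i=10
  [17] #...# => #  t=1,i=2
  [16] #.... => #  t=1,i=7
  [15] .#### => .  t=2,i=1
  [14] .###. => #  t=4,i=2
  [13] .##.# => .  t=0,i=1
  [12] .##.. => #  t=1,i=0
  [11] .#.## => #  t=0,i=4
  [10] .#.#. => .  t=0,i=9
  [9] .#..# => .  t=3,i=9
  [8] .#... => .  t=3,i=0
  [7] ..### => .  t=5,i=6
  [6] ..##. => .  t=1,i=4
  [5] ..#.# => .  t=4,i=11
  [4] ..#.. => #  t=3,i=3
  [3] ...## => #  t=1,i=3
  [2] ...#. => #  t=3,i=2
  [1] ....# => .  t=1,i=9
  [0] ..... => #  t=1,i=8
  bits 00100011010010110101100000011101 = 592140317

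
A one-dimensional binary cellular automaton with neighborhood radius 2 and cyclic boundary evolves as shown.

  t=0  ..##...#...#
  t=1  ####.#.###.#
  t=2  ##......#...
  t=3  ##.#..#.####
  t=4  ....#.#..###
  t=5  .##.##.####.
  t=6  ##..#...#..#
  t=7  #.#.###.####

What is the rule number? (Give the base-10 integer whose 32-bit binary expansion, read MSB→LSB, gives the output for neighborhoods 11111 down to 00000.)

2186008570

  #####|#  b31=1 t=1,i=1
  ####.|.  b30=0 t=1,i=2
  ###.#|.  b29=0 t=1,i=3
  ###..|.  b28=0 t=4,i=11
  ##.##|.  b27=0 t=1,i=10
  ##.#.|.  b26=0 t=1,i=4
  ##..#|#  b25=1 t=5,i=11
  ##...|.  b24=0 t=0,i=4
  #.###|.  b23=0 t=1,i=7
  #.##.|#  b22=1 t=5,i=4
  #.#.#|.  b21=0 t=1,i=5
  #.#..|.  b20=0 t=3,i=3
  #..##|#  b19=1 t=0,i=1
  #..#.|.  b18=0 t=3,i=5
  #...#|#  b17=1 t=0,i=5
  #....|#  b16=1 t=2,i=3
  .####|#  b15=1 t=1,i=0
  .###.|#  b14=1 t=1,i=8
  .##.#|.  b13=0 t=5,i=2
  .##..|#  b12=1 t=0,i=3
  .#.##|.  b11=0 t=1,i=6
  .#.#.|#  b10=1 t=4,i=5
  .#..#|#  b9=1 t=0,i=0
  .#...|#  b8=1 t=0,i=8
  ..###|#  b7=1 t=4,i=9
  ..##.|#  b6=1 t=0,i=2
  ..#.#|#  b5=1 t=3,i=6
  ..#..|#  b4=1 t=0,i=7
  ...##|#  b3=1 t=2,i=11
  ...#.|.  b2=0 t=0,i=6
  ....#|#  b1=1 t=2,i=6
  .....|.  b0=0 t=2,i=4
  bits 10000010010010111101011111111010 = 2186008570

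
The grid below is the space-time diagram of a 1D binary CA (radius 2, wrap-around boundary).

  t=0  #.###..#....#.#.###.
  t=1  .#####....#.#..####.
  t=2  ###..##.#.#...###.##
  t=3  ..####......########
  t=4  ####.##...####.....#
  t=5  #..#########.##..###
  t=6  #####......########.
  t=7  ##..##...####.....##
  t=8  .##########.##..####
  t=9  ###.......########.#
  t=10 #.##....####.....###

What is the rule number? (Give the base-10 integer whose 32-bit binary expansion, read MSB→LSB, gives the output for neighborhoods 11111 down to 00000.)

  [31] ##### => .  t=1,i=3
  [30] ####. => .  t=1,i=4
  [29] ###.# => #  t=0,i=18
  [28] ###.. => #  t=0,i=4
  [27] ##.## => #  t=2,i=17
  [26] ##.#. => .  t=0,i=19
  [25] ##..# => #  t=0,i=5
  [24] ##... => #  t=1,i=6
  [23] #.### => #  t=0,i=2
  [22] #.##. => #  t=4,i=5
  [21] #.#.# => .  t=0,i=0
  [20] #.#.. => .  t=1,i=12
  [19] #..## => #  t=1,i=0
  [18] #..#. => .  t=0,i=6
  [17] #...# => #  t=2,i=12
  [16] #.... => .  t=0,i=9
  [15] .#### => #  t=1,i=2
  [14] .###. => #  t=0,i=3
  [13] .##.# => .  t=2,i=6
  [12] .##.. => #  t=4,i=6
  [11] .#.## => #  t=0,i=1
  [10] .#.#. => .  t=0,i=13
  [9] .#..# => .  t=1,i=13
  [8] .#... => .  t=0,i=8
  [7] ..### => #  t=1,i=1
  [6] ..##. => #  t=2,i=5
  [5] ..#.# => #  t=0,i=12
  [4] ..#.. => .  t=0,i=7
  [3] ...## => #  t=2,i=13
  [2] ...#. => .  t=0,i=11
  [1] ....# => #  t=0,i=10
  [0] ..... => .  t=3,i=8
  bits 00111011110010101101100011101010 = 1003149546

1003149546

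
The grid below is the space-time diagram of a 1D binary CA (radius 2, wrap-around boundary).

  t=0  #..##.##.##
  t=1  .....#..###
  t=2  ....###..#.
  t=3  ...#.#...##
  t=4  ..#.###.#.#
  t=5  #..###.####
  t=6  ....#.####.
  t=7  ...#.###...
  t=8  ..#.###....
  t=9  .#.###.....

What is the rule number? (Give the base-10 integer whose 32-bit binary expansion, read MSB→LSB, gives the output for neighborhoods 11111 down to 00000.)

  [31] ##### => #  t=5,i=9
  [30] ####. => .  t=5,i=10
  [29] ###.# => .  t=4,i=6
  [28] ###.. => .  t=0,i=0
  [27] ##.## => #  t=0,i=5
  [26] ##.#. => #  t=4,i=7
  [25] ##..# => .  t=0,i=1
  [24] ##... => .  t=1,i=0
  [23] #.### => #  t=0,i=9
  [22] #.##. => .  t=0,i=6
  [21] #.#.# => #  t=4,i=8
  [20] #.#.. => #  t=3,i=5
  [19] #..## => .  t=0,i=2
  [18] #..#. => .  t=2,i=8
  [17] #...# => .  t=3,i=1
  [16] #.... => .  t=1,i=1
  [15] .#### => #  t=5,i=8
  [14] .###. => #  t=0,i=10
  [13] .##.# => .  t=0,i=4
  [12] .##.. => #  t=3,i=10
  [11] .#.## => #  t=4,i=3
  [10] .#.#. => #  t=3,i=4
  [9] .#..# => #  t=1,i=6
  [8] .#... => #  t=2,i=10
  [7] ..### => .  t=1,i=8
  [6] ..##. => .  t=0,i=3
  [5] ..#.# => .  t=3,i=3
  [4] ..#.. => #  t=1,i=5
  [3] ...## => #  t=2,i=3
  [2] ...#. => #  t=1,i=4
  [1] ....# => .  t=1,i=3
  [0] ..... => .  t=1,i=2
  bits 10001100101100001101111100011100 = 2360401692

2360401692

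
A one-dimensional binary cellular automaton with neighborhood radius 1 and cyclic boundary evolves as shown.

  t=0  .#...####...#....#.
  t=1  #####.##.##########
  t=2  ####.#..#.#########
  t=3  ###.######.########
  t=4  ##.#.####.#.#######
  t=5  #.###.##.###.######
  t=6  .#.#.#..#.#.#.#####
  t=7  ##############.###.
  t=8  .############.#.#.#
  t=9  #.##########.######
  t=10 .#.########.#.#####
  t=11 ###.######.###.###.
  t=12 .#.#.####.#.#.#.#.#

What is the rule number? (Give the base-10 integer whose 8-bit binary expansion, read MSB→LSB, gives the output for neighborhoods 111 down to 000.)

183

  nb ###: next=#  (t=0,i=6, bit7=1)
  nb ##.: next=.  (t=0,i=8, bit6=0)
  nb #.#: next=#  (t=1,i=5, bit5=1)
  nb #..: next=#  (t=0,i=2, bit4=1)
  nb .##: next=.  (t=0,i=5, bit3=0)
  nb .#.: next=#  (t=0,i=1, bit2=1)
  nb ..#: next=#  (t=0,i=0, bit1=1)
  nb ...: next=#  (t=0,i=3, bit0=1)
  bits 10110111 = 183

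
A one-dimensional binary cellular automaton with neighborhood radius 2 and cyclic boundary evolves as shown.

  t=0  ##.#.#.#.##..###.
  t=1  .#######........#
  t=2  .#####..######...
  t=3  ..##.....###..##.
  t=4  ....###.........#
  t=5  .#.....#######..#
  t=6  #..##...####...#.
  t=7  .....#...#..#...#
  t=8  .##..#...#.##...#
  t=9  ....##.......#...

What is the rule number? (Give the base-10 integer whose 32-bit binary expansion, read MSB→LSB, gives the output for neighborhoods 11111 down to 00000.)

  ##### -> #   bit 31 = 1  t=1,i=3
  ####. -> .   bit 30 = 0  t=1,i=6
  ###.# -> .   bit 29 = 0  t=0,i=15
  ###.. -> .   bit 28 = 0  t=1,i=7
  ##.## -> #   bit 27 = 1  t=0,i=16
  ##.#. -> #   bit 26 = 1  t=0,i=2
  ##..# -> .   bit 25 = 0  t=0,i=11
  ##... -> #   bit 24 = 1  t=1,i=8
  #.### -> #   bit 23 = 1  t=1,i=1
  #.##. -> .   bit 22 = 0  t=0,i=0
  #.#.# -> #   bit 21 = 1  t=0,i=3
  #.#.. -> .   bit 20 = 0  t=5,i=1
  #..## -> .   bit 19 = 0  t=0,i=12
  #..#. -> #   bit 18 = 1  t=5,i=15
  #...# -> .   bit 17 = 0  t=3,i=0
  #.... -> #   bit 16 = 1  t=1,i=9
  .#### -> #   bit 15 = 1  t=1,i=2
  .###. -> .   bit 14 = 0  t=0,i=14
  .##.# -> #   bit 13 = 1  t=0,i=1
  .##.. -> .   bit 12 = 0  t=0,i=10
  .#.## -> .   bit 11 = 0  t=0,i=8
  .#.#. -> #   bit 10 = 1  t=0,i=4
  .#..# -> .   bit 9 = 0  t=6,i=1
  .#... -> .   bit 8 = 0  t=4,i=0
  ..### -> .   bit 7 = 0  t=0,i=13
  ..##. -> .   bit 6 = 0  t=3,i=2
  ..#.# -> .   bit 5 = 0  t=1,i=16
  ..#.. -> #   bit 4 = 1  t=4,i=16
  ...## -> .   bit 3 = 0  t=2,i=0
  ...#. -> .   bit 2 = 0  t=1,i=15
  ....# -> .   bit 1 = 0  t=1,i=14
  ..... -> #   bit 0 = 1  t=1,i=10
  bits 10001101101001011010010000010001 = 2376442897

2376442897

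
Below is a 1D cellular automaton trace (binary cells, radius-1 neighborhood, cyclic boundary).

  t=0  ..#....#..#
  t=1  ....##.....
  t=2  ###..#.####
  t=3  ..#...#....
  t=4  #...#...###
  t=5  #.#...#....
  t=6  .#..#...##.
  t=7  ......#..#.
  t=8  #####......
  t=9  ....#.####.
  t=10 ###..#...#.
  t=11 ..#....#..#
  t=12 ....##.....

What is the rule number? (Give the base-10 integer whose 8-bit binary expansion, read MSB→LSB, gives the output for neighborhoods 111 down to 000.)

97

  [7] ### => .  t=2,i=0
  [6] ##. => #  t=1,i=5
  [5] #.# => #  t=2,i=6
  [4] #.. => .  t=0,i=0
  [3] .## => .  t=1,i=4
  [2] .#. => .  t=0,i=2
  [1] ..# => .  t=0,i=1
  [0] ... => #  t=0,i=4
  bits 01100001 = 97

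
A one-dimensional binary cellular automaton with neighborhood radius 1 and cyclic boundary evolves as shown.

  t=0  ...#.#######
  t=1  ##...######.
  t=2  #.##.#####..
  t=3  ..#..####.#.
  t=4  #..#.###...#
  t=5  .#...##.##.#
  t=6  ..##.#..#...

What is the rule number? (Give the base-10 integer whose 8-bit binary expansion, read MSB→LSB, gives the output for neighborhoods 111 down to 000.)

  ### -> #   bit 7 = 1  t=0,i=6
  ##. -> .   bit 6 = 0  t=0,i=11
  #.# -> .   bit 5 = 0  t=0,i=4
  #.. -> #   bit 4 = 1  t=0,i=0
  .## -> #   bit 3 = 1  t=0,i=5
  .#. -> .   bit 2 = 0  t=0,i=3
  ..# -> .   bit 1 = 0  t=0,i=2
  ... -> #   bit 0 = 1  t=0,i=1
  bits 10011001 = 153

153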